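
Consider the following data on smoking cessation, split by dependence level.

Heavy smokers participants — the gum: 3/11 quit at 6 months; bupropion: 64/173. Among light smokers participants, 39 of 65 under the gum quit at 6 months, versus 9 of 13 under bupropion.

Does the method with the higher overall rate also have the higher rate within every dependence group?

Heavy smokers: the gum 3/11 = 27.3%, bupropion 64/173 = 37.0% → bupropion
Light smokers: the gum 39/65 = 60.0%, bupropion 9/13 = 69.2% → bupropion
Overall: the gum 42/76 = 55.3%, bupropion 73/186 = 39.2% → the gum
Bupropion wins each dependence group but the gum wins overall — the comparison reverses. Bupropion's participants skew toward heavy smokers, which has a lower base rate.

No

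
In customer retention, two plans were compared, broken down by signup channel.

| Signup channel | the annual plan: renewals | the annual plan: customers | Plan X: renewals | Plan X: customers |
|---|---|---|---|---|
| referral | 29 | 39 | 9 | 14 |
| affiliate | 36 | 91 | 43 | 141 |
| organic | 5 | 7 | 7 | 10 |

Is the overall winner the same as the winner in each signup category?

Yes

Referral: the annual plan 29/39 = 74.4%, Plan X 9/14 = 64.3% → the annual plan
Affiliate: the annual plan 36/91 = 39.6%, Plan X 43/141 = 30.5% → the annual plan
Organic: the annual plan 5/7 = 71.4%, Plan X 7/10 = 70.0% → the annual plan
Overall: the annual plan 70/137 = 51.1%, Plan X 59/165 = 35.8% → the annual plan
The annual plan wins overall and in every signup group — no reversal.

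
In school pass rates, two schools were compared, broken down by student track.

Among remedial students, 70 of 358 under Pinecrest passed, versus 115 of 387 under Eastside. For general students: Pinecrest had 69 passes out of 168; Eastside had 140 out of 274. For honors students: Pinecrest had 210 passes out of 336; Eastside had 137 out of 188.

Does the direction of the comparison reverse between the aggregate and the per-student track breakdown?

Remedial: Pinecrest 70/358 = 19.6%, Eastside 115/387 = 29.7% → Eastside
General: Pinecrest 69/168 = 41.1%, Eastside 140/274 = 51.1% → Eastside
Honors: Pinecrest 210/336 = 62.5%, Eastside 137/188 = 72.9% → Eastside
Overall: Pinecrest 349/862 = 40.5%, Eastside 392/849 = 46.2% → Eastside
Eastside wins overall and in every student group — no reversal.

No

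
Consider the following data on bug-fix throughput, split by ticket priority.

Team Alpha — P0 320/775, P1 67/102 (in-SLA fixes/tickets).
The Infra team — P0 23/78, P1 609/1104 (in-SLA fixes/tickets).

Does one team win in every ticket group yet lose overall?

P0: Team Alpha 320/775 = 41.3%, the Infra team 23/78 = 29.5% → Team Alpha
P1: Team Alpha 67/102 = 65.7%, the Infra team 609/1104 = 55.2% → Team Alpha
Overall: Team Alpha 387/877 = 44.1%, the Infra team 632/1182 = 53.5% → the Infra team
Team Alpha wins each ticket group but the Infra team wins overall — the comparison reverses. Team Alpha's tickets skew toward P0, which has a lower base rate.

Yes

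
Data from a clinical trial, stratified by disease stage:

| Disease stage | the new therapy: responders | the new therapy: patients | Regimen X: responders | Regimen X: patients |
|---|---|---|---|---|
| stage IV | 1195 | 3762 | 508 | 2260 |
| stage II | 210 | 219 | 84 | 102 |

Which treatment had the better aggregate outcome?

Stage IV: the new therapy 1195/3762 = 31.8%, Regimen X 508/2260 = 22.5% → the new therapy
Stage II: the new therapy 210/219 = 95.9%, Regimen X 84/102 = 82.4% → the new therapy
Overall: the new therapy 1405/3981 = 35.3%, Regimen X 592/2362 = 25.1% → the new therapy

the new therapy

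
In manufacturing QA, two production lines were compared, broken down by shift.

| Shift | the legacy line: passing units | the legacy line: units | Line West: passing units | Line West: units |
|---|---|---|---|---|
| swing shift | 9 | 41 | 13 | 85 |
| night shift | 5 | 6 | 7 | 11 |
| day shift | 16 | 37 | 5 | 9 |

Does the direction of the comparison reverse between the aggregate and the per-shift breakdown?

Swing shift: the legacy line 9/41 = 22.0%, Line West 13/85 = 15.3% → the legacy line
Night shift: the legacy line 5/6 = 83.3%, Line West 7/11 = 63.6% → the legacy line
Day shift: the legacy line 16/37 = 43.2%, Line West 5/9 = 55.6% → Line West
Overall: the legacy line 30/84 = 35.7%, Line West 25/105 = 23.8% → the legacy line
Neither sweeps: the legacy line wins 2 of 3 groups, Line West wins 1. The legacy line wins overall but not every group — no Simpson reversal.

No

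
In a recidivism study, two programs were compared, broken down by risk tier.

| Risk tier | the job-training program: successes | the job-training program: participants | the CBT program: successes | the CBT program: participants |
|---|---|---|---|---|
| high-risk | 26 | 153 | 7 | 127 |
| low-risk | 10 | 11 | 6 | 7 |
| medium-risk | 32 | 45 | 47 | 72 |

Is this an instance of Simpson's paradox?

No

High-risk: the job-training program 26/153 = 17.0%, the CBT program 7/127 = 5.5% → the job-training program
Low-risk: the job-training program 10/11 = 90.9%, the CBT program 6/7 = 85.7% → the job-training program
Medium-risk: the job-training program 32/45 = 71.1%, the CBT program 47/72 = 65.3% → the job-training program
Overall: the job-training program 68/209 = 32.5%, the CBT program 60/206 = 29.1% → the job-training program
The job-training program wins overall and in every risk group — no reversal.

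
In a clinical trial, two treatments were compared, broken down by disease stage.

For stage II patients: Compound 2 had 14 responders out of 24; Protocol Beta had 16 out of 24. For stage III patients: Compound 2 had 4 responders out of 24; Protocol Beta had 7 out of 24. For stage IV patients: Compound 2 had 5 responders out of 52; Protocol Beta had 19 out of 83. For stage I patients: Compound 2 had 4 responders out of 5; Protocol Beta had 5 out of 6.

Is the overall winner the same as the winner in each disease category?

Yes

Stage II: Compound 2 14/24 = 58.3%, Protocol Beta 16/24 = 66.7% → Protocol Beta
Stage III: Compound 2 4/24 = 16.7%, Protocol Beta 7/24 = 29.2% → Protocol Beta
Stage IV: Compound 2 5/52 = 9.6%, Protocol Beta 19/83 = 22.9% → Protocol Beta
Stage I: Compound 2 4/5 = 80.0%, Protocol Beta 5/6 = 83.3% → Protocol Beta
Overall: Compound 2 27/105 = 25.7%, Protocol Beta 47/137 = 34.3% → Protocol Beta
Protocol Beta wins overall and in every disease group — no reversal.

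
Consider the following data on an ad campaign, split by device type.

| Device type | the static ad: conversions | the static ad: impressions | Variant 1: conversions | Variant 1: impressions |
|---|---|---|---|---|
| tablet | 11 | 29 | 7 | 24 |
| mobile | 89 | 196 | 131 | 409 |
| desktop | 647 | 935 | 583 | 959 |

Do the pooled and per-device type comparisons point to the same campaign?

Tablet: the static ad 11/29 = 37.9%, Variant 1 7/24 = 29.2% → the static ad
Mobile: the static ad 89/196 = 45.4%, Variant 1 131/409 = 32.0% → the static ad
Desktop: the static ad 647/935 = 69.2%, Variant 1 583/959 = 60.8% → the static ad
Overall: the static ad 747/1160 = 64.4%, Variant 1 721/1392 = 51.8% → the static ad
The static ad wins overall and in every device group — no reversal.

Yes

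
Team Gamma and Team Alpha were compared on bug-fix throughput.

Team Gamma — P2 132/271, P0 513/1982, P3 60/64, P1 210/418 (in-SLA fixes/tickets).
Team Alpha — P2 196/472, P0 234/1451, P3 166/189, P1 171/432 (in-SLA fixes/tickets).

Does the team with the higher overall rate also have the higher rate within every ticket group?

P2: Team Gamma 132/271 = 48.7%, Team Alpha 196/472 = 41.5% → Team Gamma
P0: Team Gamma 513/1982 = 25.9%, Team Alpha 234/1451 = 16.1% → Team Gamma
P3: Team Gamma 60/64 = 93.8%, Team Alpha 166/189 = 87.8% → Team Gamma
P1: Team Gamma 210/418 = 50.2%, Team Alpha 171/432 = 39.6% → Team Gamma
Overall: Team Gamma 915/2735 = 33.5%, Team Alpha 767/2544 = 30.1% → Team Gamma
Team Gamma wins overall and in every ticket group — no reversal.

Yes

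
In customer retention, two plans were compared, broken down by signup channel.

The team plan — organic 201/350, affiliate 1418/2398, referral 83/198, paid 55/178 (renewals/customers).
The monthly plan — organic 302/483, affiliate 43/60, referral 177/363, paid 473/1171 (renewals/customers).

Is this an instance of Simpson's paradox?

Organic: the team plan 201/350 = 57.4%, the monthly plan 302/483 = 62.5% → the monthly plan
Affiliate: the team plan 1418/2398 = 59.1%, the monthly plan 43/60 = 71.7% → the monthly plan
Referral: the team plan 83/198 = 41.9%, the monthly plan 177/363 = 48.8% → the monthly plan
Paid: the team plan 55/178 = 30.9%, the monthly plan 473/1171 = 40.4% → the monthly plan
Overall: the team plan 1757/3124 = 56.2%, the monthly plan 995/2077 = 47.9% → the team plan
The monthly plan wins each signup group but the team plan wins overall — the comparison reverses. The monthly plan's customers skew toward paid, which has a lower base rate.

Yes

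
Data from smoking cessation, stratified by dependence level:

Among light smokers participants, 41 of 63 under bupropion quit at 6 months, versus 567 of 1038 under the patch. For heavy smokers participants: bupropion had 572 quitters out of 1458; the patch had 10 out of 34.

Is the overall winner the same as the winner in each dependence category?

Light smokers: bupropion 41/63 = 65.1%, the patch 567/1038 = 54.6% → bupropion
Heavy smokers: bupropion 572/1458 = 39.2%, the patch 10/34 = 29.4% → bupropion
Overall: bupropion 613/1521 = 40.3%, the patch 577/1072 = 53.8% → the patch
Bupropion wins each dependence group but the patch wins overall — the comparison reverses. Bupropion's participants skew toward heavy smokers, which has a lower base rate.

No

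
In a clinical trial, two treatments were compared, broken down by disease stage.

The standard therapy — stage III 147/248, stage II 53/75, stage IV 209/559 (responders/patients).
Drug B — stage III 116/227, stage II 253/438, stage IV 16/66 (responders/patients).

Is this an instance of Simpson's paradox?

Yes

Stage III: the standard therapy 147/248 = 59.3%, Drug B 116/227 = 51.1% → the standard therapy
Stage II: the standard therapy 53/75 = 70.7%, Drug B 253/438 = 57.8% → the standard therapy
Stage IV: the standard therapy 209/559 = 37.4%, Drug B 16/66 = 24.2% → the standard therapy
Overall: the standard therapy 409/882 = 46.4%, Drug B 385/731 = 52.7% → Drug B
The standard therapy wins each disease group but Drug B wins overall — the comparison reverses. The standard therapy's patients skew toward stage IV, which has a lower base rate.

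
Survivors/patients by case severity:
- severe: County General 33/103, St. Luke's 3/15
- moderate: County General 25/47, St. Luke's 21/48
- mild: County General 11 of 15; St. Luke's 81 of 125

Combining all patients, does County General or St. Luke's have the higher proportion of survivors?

St. Luke's

Severe: County General 33/103 = 32.0%, St. Luke's 3/15 = 20.0% → County General
Moderate: County General 25/47 = 53.2%, St. Luke's 21/48 = 43.8% → County General
Mild: County General 11/15 = 73.3%, St. Luke's 81/125 = 64.8% → County General
Overall: County General 69/165 = 41.8%, St. Luke's 105/188 = 55.9% → St. Luke's
(County General wins every case group but St. Luke's wins overall — County General's patients skew toward the low-rate severe group.)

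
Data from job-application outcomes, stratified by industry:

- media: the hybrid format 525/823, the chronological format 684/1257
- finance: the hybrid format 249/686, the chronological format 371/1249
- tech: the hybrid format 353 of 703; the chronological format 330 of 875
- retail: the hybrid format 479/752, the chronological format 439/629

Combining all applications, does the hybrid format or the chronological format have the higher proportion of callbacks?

Media: the hybrid format 525/823 = 63.8%, the chronological format 684/1257 = 54.4% → the hybrid format
Finance: the hybrid format 249/686 = 36.3%, the chronological format 371/1249 = 29.7% → the hybrid format
Tech: the hybrid format 353/703 = 50.2%, the chronological format 330/875 = 37.7% → the hybrid format
Retail: the hybrid format 479/752 = 63.7%, the chronological format 439/629 = 69.8% → the chronological format
Overall: the hybrid format 1606/2964 = 54.2%, the chronological format 1824/4010 = 45.5% → the hybrid format
(Neither sweeps every industry group, but the hybrid format has the higher pooled rate.)

the hybrid format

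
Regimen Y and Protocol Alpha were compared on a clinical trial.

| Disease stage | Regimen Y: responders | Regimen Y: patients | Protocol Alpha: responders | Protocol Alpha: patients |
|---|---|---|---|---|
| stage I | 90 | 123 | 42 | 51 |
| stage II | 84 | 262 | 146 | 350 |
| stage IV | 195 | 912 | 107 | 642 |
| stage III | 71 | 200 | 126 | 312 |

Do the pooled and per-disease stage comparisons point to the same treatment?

Stage I: Regimen Y 90/123 = 73.2%, Protocol Alpha 42/51 = 82.4% → Protocol Alpha
Stage II: Regimen Y 84/262 = 32.1%, Protocol Alpha 146/350 = 41.7% → Protocol Alpha
Stage IV: Regimen Y 195/912 = 21.4%, Protocol Alpha 107/642 = 16.7% → Regimen Y
Stage III: Regimen Y 71/200 = 35.5%, Protocol Alpha 126/312 = 40.4% → Protocol Alpha
Overall: Regimen Y 440/1497 = 29.4%, Protocol Alpha 421/1355 = 31.1% → Protocol Alpha
Neither sweeps: Regimen Y wins 1 of 4 groups, Protocol Alpha wins 3. Protocol Alpha wins overall but not every group — no Simpson reversal.

No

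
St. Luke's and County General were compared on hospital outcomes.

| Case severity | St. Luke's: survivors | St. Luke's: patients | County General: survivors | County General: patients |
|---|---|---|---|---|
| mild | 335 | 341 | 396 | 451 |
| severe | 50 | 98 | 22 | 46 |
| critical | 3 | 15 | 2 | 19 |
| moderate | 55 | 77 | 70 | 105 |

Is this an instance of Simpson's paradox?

No

Mild: St. Luke's 335/341 = 98.2%, County General 396/451 = 87.8% → St. Luke's
Severe: St. Luke's 50/98 = 51.0%, County General 22/46 = 47.8% → St. Luke's
Critical: St. Luke's 3/15 = 20.0%, County General 2/19 = 10.5% → St. Luke's
Moderate: St. Luke's 55/77 = 71.4%, County General 70/105 = 66.7% → St. Luke's
Overall: St. Luke's 443/531 = 83.4%, County General 490/621 = 78.9% → St. Luke's
St. Luke's wins overall and in every case group — no reversal.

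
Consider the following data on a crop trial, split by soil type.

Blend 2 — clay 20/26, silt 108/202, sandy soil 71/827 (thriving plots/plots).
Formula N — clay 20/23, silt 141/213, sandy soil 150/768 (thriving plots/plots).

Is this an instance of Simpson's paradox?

No

Clay: Blend 2 20/26 = 76.9%, Formula N 20/23 = 87.0% → Formula N
Silt: Blend 2 108/202 = 53.5%, Formula N 141/213 = 66.2% → Formula N
Sandy soil: Blend 2 71/827 = 8.6%, Formula N 150/768 = 19.5% → Formula N
Overall: Blend 2 199/1055 = 18.9%, Formula N 311/1004 = 31.0% → Formula N
Formula N wins overall and in every soil group — no reversal.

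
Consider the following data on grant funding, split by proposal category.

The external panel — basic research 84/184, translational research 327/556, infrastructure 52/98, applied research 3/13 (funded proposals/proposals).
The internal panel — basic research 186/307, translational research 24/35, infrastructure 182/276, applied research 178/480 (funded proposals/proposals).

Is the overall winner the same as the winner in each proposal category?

No

Basic research: the external panel 84/184 = 45.7%, the internal panel 186/307 = 60.6% → the internal panel
Translational research: the external panel 327/556 = 58.8%, the internal panel 24/35 = 68.6% → the internal panel
Infrastructure: the external panel 52/98 = 53.1%, the internal panel 182/276 = 65.9% → the internal panel
Applied research: the external panel 3/13 = 23.1%, the internal panel 178/480 = 37.1% → the internal panel
Overall: the external panel 466/851 = 54.8%, the internal panel 570/1098 = 51.9% → the external panel
The internal panel wins each proposal group but the external panel wins overall — the comparison reverses. The internal panel's proposals skew toward applied research, which has a lower base rate.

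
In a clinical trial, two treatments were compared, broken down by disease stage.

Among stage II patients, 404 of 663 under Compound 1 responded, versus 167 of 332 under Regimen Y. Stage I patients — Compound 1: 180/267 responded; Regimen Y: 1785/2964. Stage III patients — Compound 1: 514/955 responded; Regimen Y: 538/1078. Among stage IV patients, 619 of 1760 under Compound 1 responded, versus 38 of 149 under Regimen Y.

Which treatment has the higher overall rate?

Regimen Y

Stage II: Compound 1 404/663 = 60.9%, Regimen Y 167/332 = 50.3% → Compound 1
Stage I: Compound 1 180/267 = 67.4%, Regimen Y 1785/2964 = 60.2% → Compound 1
Stage III: Compound 1 514/955 = 53.8%, Regimen Y 538/1078 = 49.9% → Compound 1
Stage IV: Compound 1 619/1760 = 35.2%, Regimen Y 38/149 = 25.5% → Compound 1
Overall: Compound 1 1717/3645 = 47.1%, Regimen Y 2528/4523 = 55.9% → Regimen Y
(Compound 1 wins every disease group but Regimen Y wins overall — Compound 1's patients skew toward the low-rate stage IV group.)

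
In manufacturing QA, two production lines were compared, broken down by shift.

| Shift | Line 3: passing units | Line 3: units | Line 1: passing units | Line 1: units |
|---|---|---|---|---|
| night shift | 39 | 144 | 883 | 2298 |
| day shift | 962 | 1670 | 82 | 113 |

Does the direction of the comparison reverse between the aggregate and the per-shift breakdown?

Night shift: Line 3 39/144 = 27.1%, Line 1 883/2298 = 38.4% → Line 1
Day shift: Line 3 962/1670 = 57.6%, Line 1 82/113 = 72.6% → Line 1
Overall: Line 3 1001/1814 = 55.2%, Line 1 965/2411 = 40.0% → Line 3
Line 1 wins each shift group but Line 3 wins overall — the comparison reverses. Line 1's units skew toward night shift, which has a lower base rate.

Yes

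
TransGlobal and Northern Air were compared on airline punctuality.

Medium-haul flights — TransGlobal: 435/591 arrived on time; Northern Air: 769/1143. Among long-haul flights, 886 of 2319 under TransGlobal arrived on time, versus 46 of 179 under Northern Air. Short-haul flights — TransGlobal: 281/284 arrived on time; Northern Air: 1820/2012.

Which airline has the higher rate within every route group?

TransGlobal

Medium-haul: TransGlobal 435/591 = 73.6%, Northern Air 769/1143 = 67.3% → TransGlobal
Long-haul: TransGlobal 886/2319 = 38.2%, Northern Air 46/179 = 25.7% → TransGlobal
Short-haul: TransGlobal 281/284 = 98.9%, Northern Air 1820/2012 = 90.5% → TransGlobal
TransGlobal has the higher rate in all 3 groups.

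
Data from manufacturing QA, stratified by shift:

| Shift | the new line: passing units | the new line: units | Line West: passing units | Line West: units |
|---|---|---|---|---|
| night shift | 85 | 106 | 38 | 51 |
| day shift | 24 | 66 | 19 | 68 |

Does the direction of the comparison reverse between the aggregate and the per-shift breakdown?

Night shift: the new line 85/106 = 80.2%, Line West 38/51 = 74.5% → the new line
Day shift: the new line 24/66 = 36.4%, Line West 19/68 = 27.9% → the new line
Overall: the new line 109/172 = 63.4%, Line West 57/119 = 47.9% → the new line
The new line wins overall and in every shift group — no reversal.

No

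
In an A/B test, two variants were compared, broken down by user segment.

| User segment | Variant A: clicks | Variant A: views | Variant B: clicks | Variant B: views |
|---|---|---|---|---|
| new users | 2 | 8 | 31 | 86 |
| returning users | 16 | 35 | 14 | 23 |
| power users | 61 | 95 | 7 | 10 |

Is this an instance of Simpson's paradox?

Yes

New users: Variant A 2/8 = 25.0%, Variant B 31/86 = 36.0% → Variant B
Returning users: Variant A 16/35 = 45.7%, Variant B 14/23 = 60.9% → Variant B
Power users: Variant A 61/95 = 64.2%, Variant B 7/10 = 70.0% → Variant B
Overall: Variant A 79/138 = 57.2%, Variant B 52/119 = 43.7% → Variant A
Variant B wins each user group but Variant A wins overall — the comparison reverses. Variant B's views skew toward new users, which has a lower base rate.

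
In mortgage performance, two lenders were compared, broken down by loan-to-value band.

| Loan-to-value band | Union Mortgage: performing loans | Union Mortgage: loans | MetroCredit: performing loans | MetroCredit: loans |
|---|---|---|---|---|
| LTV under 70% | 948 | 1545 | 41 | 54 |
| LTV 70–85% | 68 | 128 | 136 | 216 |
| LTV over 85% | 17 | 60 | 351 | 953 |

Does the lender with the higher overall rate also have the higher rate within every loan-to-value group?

No

LTV under 70%: Union Mortgage 948/1545 = 61.4%, MetroCredit 41/54 = 75.9% → MetroCredit
LTV 70–85%: Union Mortgage 68/128 = 53.1%, MetroCredit 136/216 = 63.0% → MetroCredit
LTV over 85%: Union Mortgage 17/60 = 28.3%, MetroCredit 351/953 = 36.8% → MetroCredit
Overall: Union Mortgage 1033/1733 = 59.6%, MetroCredit 528/1223 = 43.2% → Union Mortgage
MetroCredit wins each loan-to-value group but Union Mortgage wins overall — the comparison reverses. MetroCredit's loans skew toward LTV over 85%, which has a lower base rate.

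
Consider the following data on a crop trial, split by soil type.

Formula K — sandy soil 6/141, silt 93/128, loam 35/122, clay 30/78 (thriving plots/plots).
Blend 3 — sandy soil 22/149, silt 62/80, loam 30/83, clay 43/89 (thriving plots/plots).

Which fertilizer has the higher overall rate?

Blend 3

Sandy soil: Formula K 6/141 = 4.3%, Blend 3 22/149 = 14.8% → Blend 3
Silt: Formula K 93/128 = 72.7%, Blend 3 62/80 = 77.5% → Blend 3
Loam: Formula K 35/122 = 28.7%, Blend 3 30/83 = 36.1% → Blend 3
Clay: Formula K 30/78 = 38.5%, Blend 3 43/89 = 48.3% → Blend 3
Overall: Formula K 164/469 = 35.0%, Blend 3 157/401 = 39.2% → Blend 3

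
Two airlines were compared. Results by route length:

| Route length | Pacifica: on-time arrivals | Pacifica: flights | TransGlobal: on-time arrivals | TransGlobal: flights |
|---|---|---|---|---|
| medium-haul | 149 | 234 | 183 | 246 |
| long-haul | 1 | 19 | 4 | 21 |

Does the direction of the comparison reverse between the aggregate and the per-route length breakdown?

No

Medium-haul: Pacifica 149/234 = 63.7%, TransGlobal 183/246 = 74.4% → TransGlobal
Long-haul: Pacifica 1/19 = 5.3%, TransGlobal 4/21 = 19.0% → TransGlobal
Overall: Pacifica 150/253 = 59.3%, TransGlobal 187/267 = 70.0% → TransGlobal
TransGlobal wins overall and in every route group — no reversal.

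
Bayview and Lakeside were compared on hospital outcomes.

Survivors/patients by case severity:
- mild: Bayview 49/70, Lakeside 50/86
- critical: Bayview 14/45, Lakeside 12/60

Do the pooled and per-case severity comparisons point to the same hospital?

Yes

Mild: Bayview 49/70 = 70.0%, Lakeside 50/86 = 58.1% → Bayview
Critical: Bayview 14/45 = 31.1%, Lakeside 12/60 = 20.0% → Bayview
Overall: Bayview 63/115 = 54.8%, Lakeside 62/146 = 42.5% → Bayview
Bayview wins overall and in every case group — no reversal.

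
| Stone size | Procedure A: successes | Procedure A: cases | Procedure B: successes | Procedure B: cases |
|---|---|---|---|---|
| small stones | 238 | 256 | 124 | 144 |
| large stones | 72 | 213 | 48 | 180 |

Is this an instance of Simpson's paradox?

No

Small stones: Procedure A 238/256 = 93.0%, Procedure B 124/144 = 86.1% → Procedure A
Large stones: Procedure A 72/213 = 33.8%, Procedure B 48/180 = 26.7% → Procedure A
Overall: Procedure A 310/469 = 66.1%, Procedure B 172/324 = 53.1% → Procedure A
Procedure A wins overall and in every stone group — no reversal.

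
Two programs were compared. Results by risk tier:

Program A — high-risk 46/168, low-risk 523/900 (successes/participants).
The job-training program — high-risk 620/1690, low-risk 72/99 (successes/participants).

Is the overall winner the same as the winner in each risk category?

High-risk: Program A 46/168 = 27.4%, the job-training program 620/1690 = 36.7% → the job-training program
Low-risk: Program A 523/900 = 58.1%, the job-training program 72/99 = 72.7% → the job-training program
Overall: Program A 569/1068 = 53.3%, the job-training program 692/1789 = 38.7% → Program A
The job-training program wins each risk group but Program A wins overall — the comparison reverses. The job-training program's participants skew toward high-risk, which has a lower base rate.

No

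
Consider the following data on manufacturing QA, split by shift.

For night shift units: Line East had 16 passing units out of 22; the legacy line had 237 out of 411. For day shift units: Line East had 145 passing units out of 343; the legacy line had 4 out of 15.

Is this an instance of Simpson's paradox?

Yes

Night shift: Line East 16/22 = 72.7%, the legacy line 237/411 = 57.7% → Line East
Day shift: Line East 145/343 = 42.3%, the legacy line 4/15 = 26.7% → Line East
Overall: Line East 161/365 = 44.1%, the legacy line 241/426 = 56.6% → the legacy line
Line East wins each shift group but the legacy line wins overall — the comparison reverses. Line East's units skew toward day shift, which has a lower base rate.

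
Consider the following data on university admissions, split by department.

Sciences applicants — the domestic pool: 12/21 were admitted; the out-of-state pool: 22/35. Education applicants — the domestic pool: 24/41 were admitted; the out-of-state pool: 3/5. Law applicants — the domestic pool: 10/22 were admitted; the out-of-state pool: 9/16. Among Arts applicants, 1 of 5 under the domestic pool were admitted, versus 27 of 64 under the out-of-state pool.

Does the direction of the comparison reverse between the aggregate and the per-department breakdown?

Yes

Sciences: the domestic pool 12/21 = 57.1%, the out-of-state pool 22/35 = 62.9% → the out-of-state pool
Education: the domestic pool 24/41 = 58.5%, the out-of-state pool 3/5 = 60.0% → the out-of-state pool
Law: the domestic pool 10/22 = 45.5%, the out-of-state pool 9/16 = 56.2% → the out-of-state pool
Arts: the domestic pool 1/5 = 20.0%, the out-of-state pool 27/64 = 42.2% → the out-of-state pool
Overall: the domestic pool 47/89 = 52.8%, the out-of-state pool 61/120 = 50.8% → the domestic pool
The out-of-state pool wins each department group but the domestic pool wins overall — the comparison reverses. The out-of-state pool's applicants skew toward Arts, which has a lower base rate.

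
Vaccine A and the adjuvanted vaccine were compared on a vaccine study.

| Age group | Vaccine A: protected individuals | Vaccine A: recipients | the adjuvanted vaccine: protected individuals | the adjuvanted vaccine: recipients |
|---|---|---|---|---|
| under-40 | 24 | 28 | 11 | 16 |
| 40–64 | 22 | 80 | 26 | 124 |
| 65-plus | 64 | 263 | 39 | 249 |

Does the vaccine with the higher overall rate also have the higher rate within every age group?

Yes

Under-40: Vaccine A 24/28 = 85.7%, the adjuvanted vaccine 11/16 = 68.8% → Vaccine A
40–64: Vaccine A 22/80 = 27.5%, the adjuvanted vaccine 26/124 = 21.0% → Vaccine A
65-plus: Vaccine A 64/263 = 24.3%, the adjuvanted vaccine 39/249 = 15.7% → Vaccine A
Overall: Vaccine A 110/371 = 29.6%, the adjuvanted vaccine 76/389 = 19.5% → Vaccine A
Vaccine A wins overall and in every age group — no reversal.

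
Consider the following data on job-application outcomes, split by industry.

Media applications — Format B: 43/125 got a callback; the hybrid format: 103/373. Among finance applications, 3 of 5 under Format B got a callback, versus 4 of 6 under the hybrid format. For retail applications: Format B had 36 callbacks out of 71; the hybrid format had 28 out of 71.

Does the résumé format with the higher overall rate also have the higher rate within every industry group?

Media: Format B 43/125 = 34.4%, the hybrid format 103/373 = 27.6% → Format B
Finance: Format B 3/5 = 60.0%, the hybrid format 4/6 = 66.7% → the hybrid format
Retail: Format B 36/71 = 50.7%, the hybrid format 28/71 = 39.4% → Format B
Overall: Format B 82/201 = 40.8%, the hybrid format 135/450 = 30.0% → Format B
Neither sweeps: Format B wins 2 of 3 groups, the hybrid format wins 1. Format B wins overall but not every group — no Simpson reversal.

No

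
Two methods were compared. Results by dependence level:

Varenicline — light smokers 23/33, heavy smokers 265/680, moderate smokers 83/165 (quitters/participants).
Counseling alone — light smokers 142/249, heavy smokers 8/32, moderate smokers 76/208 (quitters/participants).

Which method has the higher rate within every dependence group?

Light smokers: varenicline 23/33 = 69.7%, counseling alone 142/249 = 57.0% → varenicline
Heavy smokers: varenicline 265/680 = 39.0%, counseling alone 8/32 = 25.0% → varenicline
Moderate smokers: varenicline 83/165 = 50.3%, counseling alone 76/208 = 36.5% → varenicline
Varenicline has the higher rate in all 3 groups.

varenicline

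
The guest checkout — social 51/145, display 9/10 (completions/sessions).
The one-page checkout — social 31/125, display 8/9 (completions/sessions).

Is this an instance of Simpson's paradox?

No

Social: the guest checkout 51/145 = 35.2%, the one-page checkout 31/125 = 24.8% → the guest checkout
Display: the guest checkout 9/10 = 90.0%, the one-page checkout 8/9 = 88.9% → the guest checkout
Overall: the guest checkout 60/155 = 38.7%, the one-page checkout 39/134 = 29.1% → the guest checkout
The guest checkout wins overall and in every traffic group — no reversal.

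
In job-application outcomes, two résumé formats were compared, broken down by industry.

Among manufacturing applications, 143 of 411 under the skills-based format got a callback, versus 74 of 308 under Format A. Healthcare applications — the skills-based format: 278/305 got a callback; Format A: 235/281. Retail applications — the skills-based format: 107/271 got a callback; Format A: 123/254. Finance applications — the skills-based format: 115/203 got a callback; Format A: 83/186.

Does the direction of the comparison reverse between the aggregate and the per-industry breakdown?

Manufacturing: the skills-based format 143/411 = 34.8%, Format A 74/308 = 24.0% → the skills-based format
Healthcare: the skills-based format 278/305 = 91.1%, Format A 235/281 = 83.6% → the skills-based format
Retail: the skills-based format 107/271 = 39.5%, Format A 123/254 = 48.4% → Format A
Finance: the skills-based format 115/203 = 56.7%, Format A 83/186 = 44.6% → the skills-based format
Overall: the skills-based format 643/1190 = 54.0%, Format A 515/1029 = 50.0% → the skills-based format
Neither sweeps: the skills-based format wins 3 of 4 groups, Format A wins 1. The skills-based format wins overall but not every group — no Simpson reversal.

No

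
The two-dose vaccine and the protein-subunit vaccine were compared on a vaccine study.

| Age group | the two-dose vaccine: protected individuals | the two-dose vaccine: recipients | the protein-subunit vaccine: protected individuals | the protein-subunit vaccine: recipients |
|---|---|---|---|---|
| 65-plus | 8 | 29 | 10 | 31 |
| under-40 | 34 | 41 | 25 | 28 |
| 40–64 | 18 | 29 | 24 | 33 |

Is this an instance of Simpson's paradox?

65-plus: the two-dose vaccine 8/29 = 27.6%, the protein-subunit vaccine 10/31 = 32.3% → the protein-subunit vaccine
Under-40: the two-dose vaccine 34/41 = 82.9%, the protein-subunit vaccine 25/28 = 89.3% → the protein-subunit vaccine
40–64: the two-dose vaccine 18/29 = 62.1%, the protein-subunit vaccine 24/33 = 72.7% → the protein-subunit vaccine
Overall: the two-dose vaccine 60/99 = 60.6%, the protein-subunit vaccine 59/92 = 64.1% → the protein-subunit vaccine
The protein-subunit vaccine wins overall and in every age group — no reversal.

No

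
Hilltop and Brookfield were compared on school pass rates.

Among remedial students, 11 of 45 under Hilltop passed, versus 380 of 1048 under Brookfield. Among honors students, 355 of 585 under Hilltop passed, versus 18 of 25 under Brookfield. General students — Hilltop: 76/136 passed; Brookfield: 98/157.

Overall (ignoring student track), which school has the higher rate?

Remedial: Hilltop 11/45 = 24.4%, Brookfield 380/1048 = 36.3% → Brookfield
Honors: Hilltop 355/585 = 60.7%, Brookfield 18/25 = 72.0% → Brookfield
General: Hilltop 76/136 = 55.9%, Brookfield 98/157 = 62.4% → Brookfield
Overall: Hilltop 442/766 = 57.7%, Brookfield 496/1230 = 40.3% → Hilltop
(Brookfield wins every student group but Hilltop wins overall — Brookfield's students skew toward the low-rate remedial group.)

Hilltop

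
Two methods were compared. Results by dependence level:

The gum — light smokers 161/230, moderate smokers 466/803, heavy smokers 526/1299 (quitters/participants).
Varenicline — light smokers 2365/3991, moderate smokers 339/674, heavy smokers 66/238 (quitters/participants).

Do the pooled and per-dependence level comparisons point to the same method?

Light smokers: the gum 161/230 = 70.0%, varenicline 2365/3991 = 59.3% → the gum
Moderate smokers: the gum 466/803 = 58.0%, varenicline 339/674 = 50.3% → the gum
Heavy smokers: the gum 526/1299 = 40.5%, varenicline 66/238 = 27.7% → the gum
Overall: the gum 1153/2332 = 49.4%, varenicline 2770/4903 = 56.5% → varenicline
The gum wins each dependence group but varenicline wins overall — the comparison reverses. The gum's participants skew toward heavy smokers, which has a lower base rate.

No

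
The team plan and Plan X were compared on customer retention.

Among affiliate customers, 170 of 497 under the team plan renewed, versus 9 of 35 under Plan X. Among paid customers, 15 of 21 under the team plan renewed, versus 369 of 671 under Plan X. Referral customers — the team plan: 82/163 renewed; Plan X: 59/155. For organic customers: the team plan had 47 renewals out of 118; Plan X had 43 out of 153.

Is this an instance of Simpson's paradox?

Affiliate: the team plan 170/497 = 34.2%, Plan X 9/35 = 25.7% → the team plan
Paid: the team plan 15/21 = 71.4%, Plan X 369/671 = 55.0% → the team plan
Referral: the team plan 82/163 = 50.3%, Plan X 59/155 = 38.1% → the team plan
Organic: the team plan 47/118 = 39.8%, Plan X 43/153 = 28.1% → the team plan
Overall: the team plan 314/799 = 39.3%, Plan X 480/1014 = 47.3% → Plan X
The team plan wins each signup group but Plan X wins overall — the comparison reverses. The team plan's customers skew toward affiliate, which has a lower base rate.

Yes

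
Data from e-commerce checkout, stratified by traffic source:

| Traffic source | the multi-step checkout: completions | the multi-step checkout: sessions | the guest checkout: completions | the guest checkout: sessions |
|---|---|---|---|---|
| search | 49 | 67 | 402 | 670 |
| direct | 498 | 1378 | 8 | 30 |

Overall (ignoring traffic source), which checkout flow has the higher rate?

Search: the multi-step checkout 49/67 = 73.1%, the guest checkout 402/670 = 60.0% → the multi-step checkout
Direct: the multi-step checkout 498/1378 = 36.1%, the guest checkout 8/30 = 26.7% → the multi-step checkout
Overall: the multi-step checkout 547/1445 = 37.9%, the guest checkout 410/700 = 58.6% → the guest checkout
(The multi-step checkout wins every traffic group but the guest checkout wins overall — the multi-step checkout's sessions skew toward the low-rate direct group.)

the guest checkout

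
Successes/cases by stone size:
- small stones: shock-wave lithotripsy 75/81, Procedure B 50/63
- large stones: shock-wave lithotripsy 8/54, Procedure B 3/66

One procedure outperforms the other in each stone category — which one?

Small stones: shock-wave lithotripsy 75/81 = 92.6%, Procedure B 50/63 = 79.4% → shock-wave lithotripsy
Large stones: shock-wave lithotripsy 8/54 = 14.8%, Procedure B 3/66 = 4.5% → shock-wave lithotripsy
Shock-wave lithotripsy has the higher rate in both groups.

shock-wave lithotripsy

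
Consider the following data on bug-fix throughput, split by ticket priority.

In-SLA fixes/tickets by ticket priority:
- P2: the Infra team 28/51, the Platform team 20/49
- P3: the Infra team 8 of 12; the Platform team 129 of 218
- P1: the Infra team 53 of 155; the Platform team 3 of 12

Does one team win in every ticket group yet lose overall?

P2: the Infra team 28/51 = 54.9%, the Platform team 20/49 = 40.8% → the Infra team
P3: the Infra team 8/12 = 66.7%, the Platform team 129/218 = 59.2% → the Infra team
P1: the Infra team 53/155 = 34.2%, the Platform team 3/12 = 25.0% → the Infra team
Overall: the Infra team 89/218 = 40.8%, the Platform team 152/279 = 54.5% → the Platform team
The Infra team wins each ticket group but the Platform team wins overall — the comparison reverses. The Infra team's tickets skew toward P1, which has a lower base rate.

Yes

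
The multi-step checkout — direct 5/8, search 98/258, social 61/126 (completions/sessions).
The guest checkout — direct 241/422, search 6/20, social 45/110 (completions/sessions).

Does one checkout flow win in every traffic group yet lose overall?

Direct: the multi-step checkout 5/8 = 62.5%, the guest checkout 241/422 = 57.1% → the multi-step checkout
Search: the multi-step checkout 98/258 = 38.0%, the guest checkout 6/20 = 30.0% → the multi-step checkout
Social: the multi-step checkout 61/126 = 48.4%, the guest checkout 45/110 = 40.9% → the multi-step checkout
Overall: the multi-step checkout 164/392 = 41.8%, the guest checkout 292/552 = 52.9% → the guest checkout
The multi-step checkout wins each traffic group but the guest checkout wins overall — the comparison reverses. The multi-step checkout's sessions skew toward search, which has a lower base rate.

Yes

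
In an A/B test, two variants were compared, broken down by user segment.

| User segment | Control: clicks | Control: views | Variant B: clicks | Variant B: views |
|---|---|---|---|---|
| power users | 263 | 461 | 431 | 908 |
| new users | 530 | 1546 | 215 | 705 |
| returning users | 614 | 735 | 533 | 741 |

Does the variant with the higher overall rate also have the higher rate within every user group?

Yes

Power users: Control 263/461 = 57.0%, Variant B 431/908 = 47.5% → Control
New users: Control 530/1546 = 34.3%, Variant B 215/705 = 30.5% → Control
Returning users: Control 614/735 = 83.5%, Variant B 533/741 = 71.9% → Control
Overall: Control 1407/2742 = 51.3%, Variant B 1179/2354 = 50.1% → Control
Control wins overall and in every user group — no reversal.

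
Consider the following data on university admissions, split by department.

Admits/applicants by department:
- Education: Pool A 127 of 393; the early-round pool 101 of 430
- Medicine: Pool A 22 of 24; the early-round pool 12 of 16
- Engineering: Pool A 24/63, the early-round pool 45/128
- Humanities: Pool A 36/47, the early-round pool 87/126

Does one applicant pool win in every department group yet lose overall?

No

Education: Pool A 127/393 = 32.3%, the early-round pool 101/430 = 23.5% → Pool A
Medicine: Pool A 22/24 = 91.7%, the early-round pool 12/16 = 75.0% → Pool A
Engineering: Pool A 24/63 = 38.1%, the early-round pool 45/128 = 35.2% → Pool A
Humanities: Pool A 36/47 = 76.6%, the early-round pool 87/126 = 69.0% → Pool A
Overall: Pool A 209/527 = 39.7%, the early-round pool 245/700 = 35.0% → Pool A
Pool A wins overall and in every department group — no reversal.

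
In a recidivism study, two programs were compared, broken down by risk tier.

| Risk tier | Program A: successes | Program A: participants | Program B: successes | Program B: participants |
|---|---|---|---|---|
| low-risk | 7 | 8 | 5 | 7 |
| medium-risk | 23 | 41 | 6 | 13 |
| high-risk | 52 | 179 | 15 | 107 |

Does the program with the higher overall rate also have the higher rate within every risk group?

Low-risk: Program A 7/8 = 87.5%, Program B 5/7 = 71.4% → Program A
Medium-risk: Program A 23/41 = 56.1%, Program B 6/13 = 46.2% → Program A
High-risk: Program A 52/179 = 29.1%, Program B 15/107 = 14.0% → Program A
Overall: Program A 82/228 = 36.0%, Program B 26/127 = 20.5% → Program A
Program A wins overall and in every risk group — no reversal.

Yes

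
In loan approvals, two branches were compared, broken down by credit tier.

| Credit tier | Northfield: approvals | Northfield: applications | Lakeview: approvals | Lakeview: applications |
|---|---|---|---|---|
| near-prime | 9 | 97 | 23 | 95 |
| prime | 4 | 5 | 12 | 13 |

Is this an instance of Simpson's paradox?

Near-prime: Northfield 9/97 = 9.3%, Lakeview 23/95 = 24.2% → Lakeview
Prime: Northfield 4/5 = 80.0%, Lakeview 12/13 = 92.3% → Lakeview
Overall: Northfield 13/102 = 12.7%, Lakeview 35/108 = 32.4% → Lakeview
Lakeview wins overall and in every credit group — no reversal.

No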